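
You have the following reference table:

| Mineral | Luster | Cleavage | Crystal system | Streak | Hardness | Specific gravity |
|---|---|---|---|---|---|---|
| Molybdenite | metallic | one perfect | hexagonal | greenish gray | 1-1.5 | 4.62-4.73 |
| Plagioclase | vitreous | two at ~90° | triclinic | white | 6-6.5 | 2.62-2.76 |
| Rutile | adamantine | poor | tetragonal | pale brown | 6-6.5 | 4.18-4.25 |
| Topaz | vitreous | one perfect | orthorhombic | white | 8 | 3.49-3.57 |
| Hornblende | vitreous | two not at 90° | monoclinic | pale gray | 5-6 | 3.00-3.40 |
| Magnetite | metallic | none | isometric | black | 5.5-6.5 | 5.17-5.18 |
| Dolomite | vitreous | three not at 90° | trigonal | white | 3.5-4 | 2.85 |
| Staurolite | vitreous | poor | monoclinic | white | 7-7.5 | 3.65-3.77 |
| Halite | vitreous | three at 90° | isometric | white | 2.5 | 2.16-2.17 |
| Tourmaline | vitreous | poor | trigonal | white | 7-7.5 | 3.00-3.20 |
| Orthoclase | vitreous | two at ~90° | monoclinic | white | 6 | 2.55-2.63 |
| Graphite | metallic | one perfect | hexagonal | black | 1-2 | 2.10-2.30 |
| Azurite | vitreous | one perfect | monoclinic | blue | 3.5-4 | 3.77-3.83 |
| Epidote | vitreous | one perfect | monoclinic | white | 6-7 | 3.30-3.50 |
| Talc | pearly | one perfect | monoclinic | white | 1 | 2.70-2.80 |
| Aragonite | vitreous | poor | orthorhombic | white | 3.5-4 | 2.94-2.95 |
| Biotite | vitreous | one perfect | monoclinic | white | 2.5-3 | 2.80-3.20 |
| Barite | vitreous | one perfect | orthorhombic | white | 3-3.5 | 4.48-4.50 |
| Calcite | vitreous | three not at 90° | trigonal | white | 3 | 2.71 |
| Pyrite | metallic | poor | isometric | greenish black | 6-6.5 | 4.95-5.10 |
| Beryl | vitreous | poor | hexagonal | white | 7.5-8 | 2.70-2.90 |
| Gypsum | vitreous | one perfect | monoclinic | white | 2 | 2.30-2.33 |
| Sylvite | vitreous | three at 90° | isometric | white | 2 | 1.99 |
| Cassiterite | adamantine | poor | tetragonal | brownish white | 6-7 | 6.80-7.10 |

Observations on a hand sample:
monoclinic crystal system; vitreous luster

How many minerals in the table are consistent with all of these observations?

7

Monoclinic crystal system: Hornblende, Staurolite, Orthoclase, Azurite, Epidote, Talc, Biotite, Gypsum remain.
Vitreous luster rules out Talc.
Remaining candidates: Azurite, Biotite, Epidote, Gypsum, Hornblende, Orthoclase, Staurolite.
That is 7 minerals.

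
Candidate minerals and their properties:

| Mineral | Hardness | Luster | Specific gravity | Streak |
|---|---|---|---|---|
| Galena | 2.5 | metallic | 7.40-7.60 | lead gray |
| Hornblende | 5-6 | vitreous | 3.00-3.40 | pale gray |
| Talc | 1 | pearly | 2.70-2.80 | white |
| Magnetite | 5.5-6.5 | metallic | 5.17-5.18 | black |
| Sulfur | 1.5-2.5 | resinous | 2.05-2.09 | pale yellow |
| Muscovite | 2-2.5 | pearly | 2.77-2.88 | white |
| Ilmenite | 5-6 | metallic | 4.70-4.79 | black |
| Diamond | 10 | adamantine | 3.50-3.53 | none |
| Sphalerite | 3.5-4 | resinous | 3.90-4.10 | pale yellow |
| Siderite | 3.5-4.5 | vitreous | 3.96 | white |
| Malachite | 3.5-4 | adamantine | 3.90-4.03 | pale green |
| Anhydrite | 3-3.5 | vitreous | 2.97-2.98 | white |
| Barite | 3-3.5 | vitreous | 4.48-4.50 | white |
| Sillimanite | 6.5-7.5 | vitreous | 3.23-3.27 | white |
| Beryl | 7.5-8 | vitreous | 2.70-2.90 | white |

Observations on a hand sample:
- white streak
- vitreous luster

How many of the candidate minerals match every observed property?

5

White streak: Talc, Muscovite, Siderite, Anhydrite, Barite, Sillimanite, Beryl remain.
Vitreous luster is inconsistent with Talc, Muscovite.
Consistent with every observation: Anhydrite, Barite, Beryl, Siderite, Sillimanite.
That is 5 minerals.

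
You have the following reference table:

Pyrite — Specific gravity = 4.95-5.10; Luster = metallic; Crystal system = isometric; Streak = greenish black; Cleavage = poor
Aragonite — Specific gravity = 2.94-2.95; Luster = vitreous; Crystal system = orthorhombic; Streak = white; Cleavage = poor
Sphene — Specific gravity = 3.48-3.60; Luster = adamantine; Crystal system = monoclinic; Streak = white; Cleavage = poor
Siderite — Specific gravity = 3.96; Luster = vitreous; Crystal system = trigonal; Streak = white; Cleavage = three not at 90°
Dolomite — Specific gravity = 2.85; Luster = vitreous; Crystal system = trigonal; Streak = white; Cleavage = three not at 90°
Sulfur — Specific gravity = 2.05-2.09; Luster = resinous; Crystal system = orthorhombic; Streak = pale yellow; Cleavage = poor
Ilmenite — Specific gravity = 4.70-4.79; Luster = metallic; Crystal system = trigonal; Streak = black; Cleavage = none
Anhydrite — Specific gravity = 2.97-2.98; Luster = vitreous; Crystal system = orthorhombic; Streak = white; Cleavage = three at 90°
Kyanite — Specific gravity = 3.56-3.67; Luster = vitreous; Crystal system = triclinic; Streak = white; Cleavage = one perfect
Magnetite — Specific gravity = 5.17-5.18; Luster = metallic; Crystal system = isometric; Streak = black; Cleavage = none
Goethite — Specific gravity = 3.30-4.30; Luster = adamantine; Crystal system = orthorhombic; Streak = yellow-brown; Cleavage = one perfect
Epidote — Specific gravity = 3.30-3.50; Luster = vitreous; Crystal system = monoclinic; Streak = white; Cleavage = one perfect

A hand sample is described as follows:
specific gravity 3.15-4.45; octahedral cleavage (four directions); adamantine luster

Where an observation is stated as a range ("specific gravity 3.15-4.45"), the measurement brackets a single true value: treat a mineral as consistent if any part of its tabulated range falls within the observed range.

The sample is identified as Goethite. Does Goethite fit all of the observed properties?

No

Specific gravity 3.15-4.45 — matches Goethite (SG 3.30-4.30).
Octahedral cleavage (four directions) — Goethite has cleavage one perfect; which does not match.
Adamantine luster — matches Goethite (adamantine luster).
Goethite is excluded by the cleavage.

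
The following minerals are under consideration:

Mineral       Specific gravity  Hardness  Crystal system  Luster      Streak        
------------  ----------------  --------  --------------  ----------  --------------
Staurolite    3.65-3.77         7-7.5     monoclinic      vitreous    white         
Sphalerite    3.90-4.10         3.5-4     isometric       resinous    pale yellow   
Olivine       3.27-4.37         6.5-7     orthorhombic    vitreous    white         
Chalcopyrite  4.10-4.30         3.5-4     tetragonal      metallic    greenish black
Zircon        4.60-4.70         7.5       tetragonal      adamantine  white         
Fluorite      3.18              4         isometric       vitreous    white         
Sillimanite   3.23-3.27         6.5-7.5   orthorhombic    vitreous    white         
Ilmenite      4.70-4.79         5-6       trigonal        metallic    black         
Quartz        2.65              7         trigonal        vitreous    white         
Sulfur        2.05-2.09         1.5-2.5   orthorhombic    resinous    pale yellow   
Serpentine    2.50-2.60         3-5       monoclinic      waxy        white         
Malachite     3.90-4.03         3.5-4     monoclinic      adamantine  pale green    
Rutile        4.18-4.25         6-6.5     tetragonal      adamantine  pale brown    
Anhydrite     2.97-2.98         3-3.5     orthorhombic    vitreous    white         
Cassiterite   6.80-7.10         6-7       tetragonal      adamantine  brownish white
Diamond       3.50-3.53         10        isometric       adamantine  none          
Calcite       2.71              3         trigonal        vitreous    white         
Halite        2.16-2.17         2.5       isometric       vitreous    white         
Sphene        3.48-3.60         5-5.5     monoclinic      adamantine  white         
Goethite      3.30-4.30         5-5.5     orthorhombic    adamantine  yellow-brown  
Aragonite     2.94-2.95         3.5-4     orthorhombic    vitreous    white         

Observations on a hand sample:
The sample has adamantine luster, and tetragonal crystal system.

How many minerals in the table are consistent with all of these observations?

Adamantine luster: leaves Zircon, Malachite, Rutile, Cassiterite, Diamond, Sphene, Goethite.
Tetragonal crystal system: narrows the field to Zircon, Rutile, Cassiterite.
The minerals that satisfy all observations are Cassiterite, Rutile, Zircon.
That is 3 minerals.

3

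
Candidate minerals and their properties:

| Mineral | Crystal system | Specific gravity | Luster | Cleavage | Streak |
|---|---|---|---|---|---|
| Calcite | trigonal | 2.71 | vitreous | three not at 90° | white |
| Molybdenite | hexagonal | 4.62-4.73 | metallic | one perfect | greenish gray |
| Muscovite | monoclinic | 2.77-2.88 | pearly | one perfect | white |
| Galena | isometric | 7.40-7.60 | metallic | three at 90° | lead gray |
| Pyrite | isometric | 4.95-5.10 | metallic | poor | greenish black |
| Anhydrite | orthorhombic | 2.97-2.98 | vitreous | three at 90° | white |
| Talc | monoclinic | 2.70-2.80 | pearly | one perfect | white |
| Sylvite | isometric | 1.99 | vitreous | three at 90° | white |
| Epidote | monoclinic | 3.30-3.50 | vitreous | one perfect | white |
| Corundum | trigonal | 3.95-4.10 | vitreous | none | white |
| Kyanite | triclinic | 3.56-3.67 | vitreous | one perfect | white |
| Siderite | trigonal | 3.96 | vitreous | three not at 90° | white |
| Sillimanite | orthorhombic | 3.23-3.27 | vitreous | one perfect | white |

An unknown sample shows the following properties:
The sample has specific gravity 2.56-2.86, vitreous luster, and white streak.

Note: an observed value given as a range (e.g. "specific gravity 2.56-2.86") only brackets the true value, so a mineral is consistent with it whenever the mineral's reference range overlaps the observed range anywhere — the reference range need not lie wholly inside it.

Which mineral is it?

Calcite

Specific gravity 2.56-2.86: Calcite, Muscovite, Talc remain.
Vitreous luster: narrows the field to Calcite.
White streak: no further eliminations.
The only mineral consistent with every observation is Calcite.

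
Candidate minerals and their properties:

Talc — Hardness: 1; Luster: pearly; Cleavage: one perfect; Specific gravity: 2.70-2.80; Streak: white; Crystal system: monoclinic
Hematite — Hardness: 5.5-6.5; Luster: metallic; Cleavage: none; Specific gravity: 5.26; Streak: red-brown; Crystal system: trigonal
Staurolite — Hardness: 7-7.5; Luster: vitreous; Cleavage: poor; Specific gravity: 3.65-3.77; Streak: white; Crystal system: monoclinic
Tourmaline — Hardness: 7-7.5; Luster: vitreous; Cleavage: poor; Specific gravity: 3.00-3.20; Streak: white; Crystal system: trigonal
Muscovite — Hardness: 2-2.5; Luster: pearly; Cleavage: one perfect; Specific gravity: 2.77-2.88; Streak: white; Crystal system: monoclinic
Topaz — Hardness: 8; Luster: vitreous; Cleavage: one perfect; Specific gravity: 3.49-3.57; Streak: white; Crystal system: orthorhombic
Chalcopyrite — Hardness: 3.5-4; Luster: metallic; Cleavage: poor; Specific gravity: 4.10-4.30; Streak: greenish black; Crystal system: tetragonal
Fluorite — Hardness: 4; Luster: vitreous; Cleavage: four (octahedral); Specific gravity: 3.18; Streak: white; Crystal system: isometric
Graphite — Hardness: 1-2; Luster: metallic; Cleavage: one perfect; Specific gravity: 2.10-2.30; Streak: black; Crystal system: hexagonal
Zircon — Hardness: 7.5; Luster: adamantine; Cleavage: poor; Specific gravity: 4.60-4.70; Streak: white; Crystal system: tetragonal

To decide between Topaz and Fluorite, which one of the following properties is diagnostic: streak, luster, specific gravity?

specific gravity

Streak: both white — no difference.
Luster: both vitreous — no difference.
Specific gravity: Topaz 3.49-3.57, Fluorite 3.18 — different.
Specific gravity is the diagnostic property here.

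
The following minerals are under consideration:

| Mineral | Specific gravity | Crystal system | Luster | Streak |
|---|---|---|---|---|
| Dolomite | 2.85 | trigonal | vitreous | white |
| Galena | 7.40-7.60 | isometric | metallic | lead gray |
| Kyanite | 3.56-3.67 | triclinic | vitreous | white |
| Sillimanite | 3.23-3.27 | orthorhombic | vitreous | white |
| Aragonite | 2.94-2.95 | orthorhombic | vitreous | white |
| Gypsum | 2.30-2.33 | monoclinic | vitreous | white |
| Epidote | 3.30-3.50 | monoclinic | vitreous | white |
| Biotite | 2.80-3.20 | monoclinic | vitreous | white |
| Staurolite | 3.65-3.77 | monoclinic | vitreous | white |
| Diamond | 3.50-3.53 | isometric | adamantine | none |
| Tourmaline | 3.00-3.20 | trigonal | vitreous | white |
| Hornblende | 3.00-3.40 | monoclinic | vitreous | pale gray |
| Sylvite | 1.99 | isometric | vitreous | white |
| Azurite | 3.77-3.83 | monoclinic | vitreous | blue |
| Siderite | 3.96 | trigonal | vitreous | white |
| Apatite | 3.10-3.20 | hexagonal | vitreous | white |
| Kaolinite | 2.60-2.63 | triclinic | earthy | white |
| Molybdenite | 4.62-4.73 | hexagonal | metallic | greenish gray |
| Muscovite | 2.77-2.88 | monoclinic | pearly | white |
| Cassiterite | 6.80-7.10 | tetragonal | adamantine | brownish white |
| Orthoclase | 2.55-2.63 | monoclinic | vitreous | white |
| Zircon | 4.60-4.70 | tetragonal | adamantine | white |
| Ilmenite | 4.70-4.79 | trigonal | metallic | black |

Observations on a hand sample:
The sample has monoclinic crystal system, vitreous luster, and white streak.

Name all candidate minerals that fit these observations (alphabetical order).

Monoclinic crystal system: Gypsum, Epidote, Biotite, Staurolite, Hornblende, Azurite, Muscovite, Orthoclase remain.
Vitreous luster is inconsistent with Muscovite.
White streak rules out Hornblende, Azurite.
Consistent with every observation: Biotite, Epidote, Gypsum, Orthoclase, Staurolite.

Biotite, Epidote, Gypsum, Orthoclase, Staurolite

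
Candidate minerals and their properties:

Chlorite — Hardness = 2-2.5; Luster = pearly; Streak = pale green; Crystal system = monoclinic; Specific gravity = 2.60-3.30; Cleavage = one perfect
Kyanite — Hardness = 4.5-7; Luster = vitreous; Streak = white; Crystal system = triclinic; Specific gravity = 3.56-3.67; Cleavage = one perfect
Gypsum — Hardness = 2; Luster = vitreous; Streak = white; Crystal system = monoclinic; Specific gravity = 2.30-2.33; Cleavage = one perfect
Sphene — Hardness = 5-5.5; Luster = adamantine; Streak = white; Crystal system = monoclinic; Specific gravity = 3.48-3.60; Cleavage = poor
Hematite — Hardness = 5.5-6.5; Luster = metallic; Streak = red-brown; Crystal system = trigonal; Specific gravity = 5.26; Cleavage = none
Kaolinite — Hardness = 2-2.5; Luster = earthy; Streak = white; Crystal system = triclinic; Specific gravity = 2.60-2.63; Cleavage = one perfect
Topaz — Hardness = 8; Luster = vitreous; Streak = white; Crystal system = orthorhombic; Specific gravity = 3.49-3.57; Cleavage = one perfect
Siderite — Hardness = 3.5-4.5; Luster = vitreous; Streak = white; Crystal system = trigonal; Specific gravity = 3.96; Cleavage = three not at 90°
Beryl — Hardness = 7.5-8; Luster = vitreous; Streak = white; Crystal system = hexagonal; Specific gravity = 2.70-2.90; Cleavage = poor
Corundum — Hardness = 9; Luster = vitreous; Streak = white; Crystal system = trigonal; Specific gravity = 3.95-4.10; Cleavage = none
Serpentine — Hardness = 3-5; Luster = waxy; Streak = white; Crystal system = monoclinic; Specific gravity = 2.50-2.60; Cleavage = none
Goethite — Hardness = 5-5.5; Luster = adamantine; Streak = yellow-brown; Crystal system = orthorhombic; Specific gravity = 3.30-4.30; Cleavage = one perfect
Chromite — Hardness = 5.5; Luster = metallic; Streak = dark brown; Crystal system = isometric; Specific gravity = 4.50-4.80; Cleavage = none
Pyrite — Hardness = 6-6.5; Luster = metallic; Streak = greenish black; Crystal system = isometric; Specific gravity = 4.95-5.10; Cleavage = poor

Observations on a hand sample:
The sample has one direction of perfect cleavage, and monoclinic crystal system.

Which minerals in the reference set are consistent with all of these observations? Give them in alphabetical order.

One direction of perfect cleavage — only Chlorite, Kyanite, Gypsum, Kaolinite, Topaz, Goethite remain.
Monoclinic crystal system — leaves Chlorite, Gypsum.
Remaining candidates: Chlorite, Gypsum.

Chlorite, Gypsum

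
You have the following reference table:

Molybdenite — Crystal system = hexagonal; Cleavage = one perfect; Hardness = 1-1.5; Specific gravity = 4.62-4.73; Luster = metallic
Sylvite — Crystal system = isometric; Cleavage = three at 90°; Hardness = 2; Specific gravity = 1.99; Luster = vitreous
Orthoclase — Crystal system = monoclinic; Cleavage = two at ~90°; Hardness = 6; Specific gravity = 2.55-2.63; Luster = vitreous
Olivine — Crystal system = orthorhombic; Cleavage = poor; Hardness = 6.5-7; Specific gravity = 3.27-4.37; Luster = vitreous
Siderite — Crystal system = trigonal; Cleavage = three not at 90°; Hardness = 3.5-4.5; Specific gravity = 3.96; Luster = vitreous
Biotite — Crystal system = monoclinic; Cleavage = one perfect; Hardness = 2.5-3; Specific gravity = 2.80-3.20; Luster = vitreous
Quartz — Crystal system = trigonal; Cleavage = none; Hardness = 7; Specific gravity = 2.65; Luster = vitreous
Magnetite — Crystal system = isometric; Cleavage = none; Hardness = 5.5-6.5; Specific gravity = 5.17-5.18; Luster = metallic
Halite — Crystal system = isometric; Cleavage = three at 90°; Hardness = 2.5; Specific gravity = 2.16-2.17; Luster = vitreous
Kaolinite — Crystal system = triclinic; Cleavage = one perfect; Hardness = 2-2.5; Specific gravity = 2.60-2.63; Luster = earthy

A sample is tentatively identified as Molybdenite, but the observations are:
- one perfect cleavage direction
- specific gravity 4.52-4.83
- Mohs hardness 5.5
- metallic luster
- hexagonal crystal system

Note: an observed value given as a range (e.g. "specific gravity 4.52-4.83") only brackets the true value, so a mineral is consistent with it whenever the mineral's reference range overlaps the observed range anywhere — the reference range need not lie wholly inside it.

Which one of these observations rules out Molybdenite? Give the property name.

One perfect cleavage direction: Molybdenite has cleavage one perfect — agrees.
Specific gravity 4.52-4.83: Molybdenite has SG 4.62-4.73 — agrees.
Mohs hardness 5.5: Molybdenite has hardness 1-1.5 — inconsistent.
Metallic luster: Molybdenite has metallic luster — agrees.
Hexagonal crystal system: Molybdenite has hexagonal system — agrees.
The hardness is the one property that does not fit.

hardness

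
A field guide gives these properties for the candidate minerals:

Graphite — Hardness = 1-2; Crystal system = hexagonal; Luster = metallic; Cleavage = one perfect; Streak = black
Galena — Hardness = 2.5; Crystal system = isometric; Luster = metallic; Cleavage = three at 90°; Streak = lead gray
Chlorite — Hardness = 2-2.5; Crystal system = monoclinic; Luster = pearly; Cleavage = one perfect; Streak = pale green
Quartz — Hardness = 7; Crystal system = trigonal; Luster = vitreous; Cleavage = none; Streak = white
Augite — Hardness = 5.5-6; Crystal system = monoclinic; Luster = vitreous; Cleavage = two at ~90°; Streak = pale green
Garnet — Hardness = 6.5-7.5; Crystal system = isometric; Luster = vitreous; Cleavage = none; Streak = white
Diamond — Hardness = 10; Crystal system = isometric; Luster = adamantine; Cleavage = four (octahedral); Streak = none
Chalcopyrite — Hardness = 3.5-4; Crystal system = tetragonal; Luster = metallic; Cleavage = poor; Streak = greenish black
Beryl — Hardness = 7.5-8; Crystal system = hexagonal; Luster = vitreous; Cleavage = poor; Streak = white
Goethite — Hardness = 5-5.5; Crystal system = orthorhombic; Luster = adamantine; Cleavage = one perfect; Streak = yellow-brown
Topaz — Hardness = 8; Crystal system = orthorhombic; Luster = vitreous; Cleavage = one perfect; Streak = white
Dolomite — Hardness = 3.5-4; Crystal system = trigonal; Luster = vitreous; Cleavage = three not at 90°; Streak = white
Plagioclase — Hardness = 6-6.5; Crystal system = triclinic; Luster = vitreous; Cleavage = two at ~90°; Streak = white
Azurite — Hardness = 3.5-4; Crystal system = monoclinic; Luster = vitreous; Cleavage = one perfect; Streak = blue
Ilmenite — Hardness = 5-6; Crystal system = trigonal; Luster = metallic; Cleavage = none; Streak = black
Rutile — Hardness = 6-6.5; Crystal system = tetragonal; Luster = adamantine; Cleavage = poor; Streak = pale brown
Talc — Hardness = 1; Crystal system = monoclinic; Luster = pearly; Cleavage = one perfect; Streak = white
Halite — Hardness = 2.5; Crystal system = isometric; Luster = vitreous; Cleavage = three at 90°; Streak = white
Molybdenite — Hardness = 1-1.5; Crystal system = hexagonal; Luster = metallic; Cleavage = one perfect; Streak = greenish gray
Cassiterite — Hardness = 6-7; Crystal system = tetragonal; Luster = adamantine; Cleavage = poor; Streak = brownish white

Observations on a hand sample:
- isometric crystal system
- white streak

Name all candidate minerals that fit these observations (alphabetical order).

Isometric crystal system — Galena, Garnet, Diamond, Halite remain.
White streak rules out Galena, Diamond.
Consistent with every observation: Garnet, Halite.

Garnet, Halite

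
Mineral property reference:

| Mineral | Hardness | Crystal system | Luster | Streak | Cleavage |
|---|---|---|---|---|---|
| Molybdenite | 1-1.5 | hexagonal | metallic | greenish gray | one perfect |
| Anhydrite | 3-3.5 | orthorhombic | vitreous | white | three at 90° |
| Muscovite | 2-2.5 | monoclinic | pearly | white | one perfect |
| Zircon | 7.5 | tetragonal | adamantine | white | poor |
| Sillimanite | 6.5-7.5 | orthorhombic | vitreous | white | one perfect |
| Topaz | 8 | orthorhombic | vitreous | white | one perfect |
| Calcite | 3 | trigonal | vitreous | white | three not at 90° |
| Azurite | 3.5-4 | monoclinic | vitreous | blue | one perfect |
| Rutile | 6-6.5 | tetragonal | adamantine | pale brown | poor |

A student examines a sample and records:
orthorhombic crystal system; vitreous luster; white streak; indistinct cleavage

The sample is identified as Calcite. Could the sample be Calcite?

Inconsistent

Orthorhombic crystal system — Calcite has trigonal system; a mismatch.
Vitreous luster — fits Calcite (vitreous luster).
White streak — fits Calcite (white streak).
Indistinct cleavage — Calcite has cleavage three not at 90°; a mismatch.
2 of the observed properties are inconsistent with Calcite.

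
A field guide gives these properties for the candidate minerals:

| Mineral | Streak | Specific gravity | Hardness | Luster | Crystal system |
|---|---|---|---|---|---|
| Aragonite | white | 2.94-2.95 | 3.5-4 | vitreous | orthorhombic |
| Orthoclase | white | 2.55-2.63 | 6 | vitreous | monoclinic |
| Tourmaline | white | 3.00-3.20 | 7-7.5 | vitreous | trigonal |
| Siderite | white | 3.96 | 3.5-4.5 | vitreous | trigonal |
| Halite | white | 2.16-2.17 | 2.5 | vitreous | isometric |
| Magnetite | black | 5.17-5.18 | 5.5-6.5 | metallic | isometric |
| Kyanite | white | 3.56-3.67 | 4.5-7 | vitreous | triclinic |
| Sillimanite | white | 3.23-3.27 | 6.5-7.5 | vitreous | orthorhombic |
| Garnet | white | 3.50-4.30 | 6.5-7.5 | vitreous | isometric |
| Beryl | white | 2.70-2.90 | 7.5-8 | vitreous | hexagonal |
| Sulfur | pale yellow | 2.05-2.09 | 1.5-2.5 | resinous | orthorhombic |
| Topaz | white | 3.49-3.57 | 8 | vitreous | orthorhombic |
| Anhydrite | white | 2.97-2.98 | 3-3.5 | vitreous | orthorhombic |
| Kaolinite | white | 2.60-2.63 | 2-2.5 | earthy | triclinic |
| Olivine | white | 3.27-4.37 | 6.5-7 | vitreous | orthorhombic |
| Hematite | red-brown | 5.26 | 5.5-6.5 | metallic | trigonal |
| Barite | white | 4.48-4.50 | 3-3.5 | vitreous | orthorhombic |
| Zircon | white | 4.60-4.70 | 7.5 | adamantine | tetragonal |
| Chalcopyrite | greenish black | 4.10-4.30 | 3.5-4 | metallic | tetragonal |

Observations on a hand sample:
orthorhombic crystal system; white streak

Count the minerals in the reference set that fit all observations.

6

Orthorhombic crystal system: narrows the field to Aragonite, Sillimanite, Sulfur, Topaz, Anhydrite, Olivine, Barite.
White streak is inconsistent with Sulfur.
Consistent with every observation: Anhydrite, Aragonite, Barite, Olivine, Sillimanite, Topaz.
That is 6 minerals.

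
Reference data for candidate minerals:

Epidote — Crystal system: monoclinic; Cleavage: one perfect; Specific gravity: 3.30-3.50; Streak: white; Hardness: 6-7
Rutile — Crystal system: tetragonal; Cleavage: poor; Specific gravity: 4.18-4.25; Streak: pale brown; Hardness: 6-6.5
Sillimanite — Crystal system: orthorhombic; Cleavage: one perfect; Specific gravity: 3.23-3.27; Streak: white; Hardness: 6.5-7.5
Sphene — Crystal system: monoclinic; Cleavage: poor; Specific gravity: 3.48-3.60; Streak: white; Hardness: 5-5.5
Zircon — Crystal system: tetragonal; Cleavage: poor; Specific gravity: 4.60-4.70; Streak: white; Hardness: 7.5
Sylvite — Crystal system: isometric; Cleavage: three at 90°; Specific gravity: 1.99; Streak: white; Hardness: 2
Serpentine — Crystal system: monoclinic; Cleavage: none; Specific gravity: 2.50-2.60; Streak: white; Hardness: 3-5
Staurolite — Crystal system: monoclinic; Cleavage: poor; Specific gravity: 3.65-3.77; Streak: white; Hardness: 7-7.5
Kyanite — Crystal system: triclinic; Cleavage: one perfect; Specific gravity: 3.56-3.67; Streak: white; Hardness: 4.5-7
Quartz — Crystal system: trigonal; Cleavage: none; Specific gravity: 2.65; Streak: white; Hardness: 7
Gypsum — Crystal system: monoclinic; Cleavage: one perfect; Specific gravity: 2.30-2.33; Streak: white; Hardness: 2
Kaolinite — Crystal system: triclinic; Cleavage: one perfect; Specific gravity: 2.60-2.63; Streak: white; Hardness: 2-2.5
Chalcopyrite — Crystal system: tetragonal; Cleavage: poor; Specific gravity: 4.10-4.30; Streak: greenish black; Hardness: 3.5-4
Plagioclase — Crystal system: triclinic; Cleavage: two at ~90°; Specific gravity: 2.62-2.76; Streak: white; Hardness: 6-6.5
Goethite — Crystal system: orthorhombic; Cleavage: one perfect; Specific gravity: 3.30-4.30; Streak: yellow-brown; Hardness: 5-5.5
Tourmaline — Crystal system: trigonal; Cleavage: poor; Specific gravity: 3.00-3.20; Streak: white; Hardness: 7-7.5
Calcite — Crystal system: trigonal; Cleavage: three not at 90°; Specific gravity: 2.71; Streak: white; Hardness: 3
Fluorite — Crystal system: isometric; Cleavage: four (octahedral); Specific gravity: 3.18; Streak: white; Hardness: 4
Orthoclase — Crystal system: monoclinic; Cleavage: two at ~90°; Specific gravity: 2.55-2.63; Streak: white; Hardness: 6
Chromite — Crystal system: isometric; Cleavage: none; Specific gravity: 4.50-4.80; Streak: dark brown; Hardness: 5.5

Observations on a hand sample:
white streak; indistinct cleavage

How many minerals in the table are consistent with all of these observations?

White streak eliminates Rutile, Chalcopyrite, Goethite, Chromite.
Indistinct cleavage — narrows the field to Sphene, Zircon, Staurolite, Tourmaline.
Remaining candidates: Sphene, Staurolite, Tourmaline, Zircon.
That is 4 minerals.

4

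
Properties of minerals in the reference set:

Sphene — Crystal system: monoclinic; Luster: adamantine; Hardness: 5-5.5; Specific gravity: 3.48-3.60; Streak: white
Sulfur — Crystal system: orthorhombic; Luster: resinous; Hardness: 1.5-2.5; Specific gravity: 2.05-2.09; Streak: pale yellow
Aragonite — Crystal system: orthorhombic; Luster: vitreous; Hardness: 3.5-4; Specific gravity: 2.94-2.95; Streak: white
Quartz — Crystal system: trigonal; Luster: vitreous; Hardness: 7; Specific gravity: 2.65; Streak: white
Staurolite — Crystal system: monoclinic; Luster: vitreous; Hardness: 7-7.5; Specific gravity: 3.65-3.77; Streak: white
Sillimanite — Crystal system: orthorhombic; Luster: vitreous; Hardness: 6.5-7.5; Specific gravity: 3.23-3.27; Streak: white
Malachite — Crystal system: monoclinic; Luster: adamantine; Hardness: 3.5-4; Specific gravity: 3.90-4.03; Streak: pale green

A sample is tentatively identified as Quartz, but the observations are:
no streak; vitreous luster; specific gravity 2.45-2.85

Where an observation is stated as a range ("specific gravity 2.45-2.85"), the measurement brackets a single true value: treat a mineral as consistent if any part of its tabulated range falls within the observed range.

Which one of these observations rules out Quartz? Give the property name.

streak

No streak: Quartz has white streak — inconsistent.
Vitreous luster: Quartz has vitreous luster — within range.
Specific gravity 2.45-2.85: Quartz has SG 2.65 — within range.
Everything matches except the streak.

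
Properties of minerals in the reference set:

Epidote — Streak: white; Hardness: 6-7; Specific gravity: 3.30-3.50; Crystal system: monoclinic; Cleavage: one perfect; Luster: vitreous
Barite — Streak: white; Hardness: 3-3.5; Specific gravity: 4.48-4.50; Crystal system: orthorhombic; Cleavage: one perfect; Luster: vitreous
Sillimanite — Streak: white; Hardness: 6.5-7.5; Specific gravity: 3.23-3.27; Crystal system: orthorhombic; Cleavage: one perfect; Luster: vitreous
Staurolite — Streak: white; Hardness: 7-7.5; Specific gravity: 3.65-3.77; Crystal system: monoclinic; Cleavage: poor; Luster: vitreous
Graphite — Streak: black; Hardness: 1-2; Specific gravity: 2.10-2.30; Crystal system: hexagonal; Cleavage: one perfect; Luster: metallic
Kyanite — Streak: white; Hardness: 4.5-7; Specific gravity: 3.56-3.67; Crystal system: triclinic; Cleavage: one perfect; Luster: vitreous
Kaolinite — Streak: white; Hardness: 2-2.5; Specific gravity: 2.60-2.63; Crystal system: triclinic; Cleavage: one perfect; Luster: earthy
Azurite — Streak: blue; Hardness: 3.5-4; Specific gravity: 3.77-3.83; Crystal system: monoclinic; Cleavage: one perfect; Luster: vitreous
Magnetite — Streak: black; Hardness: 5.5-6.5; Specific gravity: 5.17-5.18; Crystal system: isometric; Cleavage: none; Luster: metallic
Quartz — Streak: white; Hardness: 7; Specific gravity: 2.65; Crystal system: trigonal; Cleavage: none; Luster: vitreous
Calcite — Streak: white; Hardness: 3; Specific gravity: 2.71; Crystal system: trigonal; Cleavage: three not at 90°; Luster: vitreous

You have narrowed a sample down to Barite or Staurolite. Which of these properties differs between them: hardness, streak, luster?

hardness

Hardness: Barite 3-3.5, Staurolite 7-7.5 — these differ.
Streak: both white — same for both.
Luster: both vitreous — same for both.
Only hardness differs between Barite and Staurolite among the listed tests.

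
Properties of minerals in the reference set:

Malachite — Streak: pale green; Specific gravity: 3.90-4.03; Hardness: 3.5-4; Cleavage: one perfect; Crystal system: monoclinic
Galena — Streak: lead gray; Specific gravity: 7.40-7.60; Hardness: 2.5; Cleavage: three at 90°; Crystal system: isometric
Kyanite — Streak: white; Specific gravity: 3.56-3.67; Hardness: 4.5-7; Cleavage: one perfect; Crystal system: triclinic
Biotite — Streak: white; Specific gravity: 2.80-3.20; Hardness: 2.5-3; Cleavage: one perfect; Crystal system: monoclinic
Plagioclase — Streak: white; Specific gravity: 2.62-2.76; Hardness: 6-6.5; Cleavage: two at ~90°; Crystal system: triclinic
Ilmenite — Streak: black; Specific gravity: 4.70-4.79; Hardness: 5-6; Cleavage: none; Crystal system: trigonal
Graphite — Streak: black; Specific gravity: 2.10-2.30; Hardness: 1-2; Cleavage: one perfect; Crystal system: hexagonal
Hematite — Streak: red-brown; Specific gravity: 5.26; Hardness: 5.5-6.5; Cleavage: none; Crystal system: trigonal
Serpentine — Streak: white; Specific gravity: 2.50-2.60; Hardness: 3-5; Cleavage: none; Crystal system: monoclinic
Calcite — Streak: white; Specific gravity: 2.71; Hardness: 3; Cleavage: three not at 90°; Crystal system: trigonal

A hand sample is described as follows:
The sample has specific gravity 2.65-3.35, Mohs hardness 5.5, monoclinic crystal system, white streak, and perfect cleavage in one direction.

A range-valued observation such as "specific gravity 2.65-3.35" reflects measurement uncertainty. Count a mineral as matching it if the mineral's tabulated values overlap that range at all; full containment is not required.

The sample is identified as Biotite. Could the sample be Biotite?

Specific gravity 2.65-3.35 — consistent with Biotite (SG 2.80-3.20).
Mohs hardness 5.5 — Biotite has hardness 2.5-3; inconsistent.
Monoclinic crystal system — consistent with Biotite (monoclinic system).
White streak — consistent with Biotite (white streak).
Perfect cleavage in one direction — consistent with Biotite (cleavage one perfect).
Biotite is excluded by the hardness.

No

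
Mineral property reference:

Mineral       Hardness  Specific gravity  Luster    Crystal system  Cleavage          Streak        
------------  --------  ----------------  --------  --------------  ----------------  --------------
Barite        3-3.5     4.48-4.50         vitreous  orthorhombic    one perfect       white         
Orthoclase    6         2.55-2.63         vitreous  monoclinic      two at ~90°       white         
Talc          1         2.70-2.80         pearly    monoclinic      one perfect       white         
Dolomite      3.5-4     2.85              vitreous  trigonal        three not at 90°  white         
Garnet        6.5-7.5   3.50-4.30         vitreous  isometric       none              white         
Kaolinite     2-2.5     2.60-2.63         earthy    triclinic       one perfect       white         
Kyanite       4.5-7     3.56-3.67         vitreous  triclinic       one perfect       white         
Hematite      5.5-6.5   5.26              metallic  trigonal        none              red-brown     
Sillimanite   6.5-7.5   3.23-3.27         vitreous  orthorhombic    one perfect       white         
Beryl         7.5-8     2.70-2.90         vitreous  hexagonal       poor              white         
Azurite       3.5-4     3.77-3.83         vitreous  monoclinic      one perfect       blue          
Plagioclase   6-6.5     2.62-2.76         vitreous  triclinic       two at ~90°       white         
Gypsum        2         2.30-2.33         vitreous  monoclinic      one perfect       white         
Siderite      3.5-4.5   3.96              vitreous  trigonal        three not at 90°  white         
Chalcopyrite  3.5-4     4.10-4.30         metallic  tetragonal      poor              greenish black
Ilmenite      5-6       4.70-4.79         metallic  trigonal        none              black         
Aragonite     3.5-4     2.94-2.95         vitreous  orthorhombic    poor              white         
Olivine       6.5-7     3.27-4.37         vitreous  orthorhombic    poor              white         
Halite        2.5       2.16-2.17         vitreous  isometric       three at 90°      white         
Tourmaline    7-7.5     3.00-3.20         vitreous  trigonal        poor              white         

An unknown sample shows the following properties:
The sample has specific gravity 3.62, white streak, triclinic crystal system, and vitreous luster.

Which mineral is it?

Specific gravity 3.62 — narrows the field to Garnet, Kyanite, Olivine.
White streak — all remaining candidates fit.
Triclinic crystal system — only Kyanite remains.
Vitreous luster — all remaining candidates fit.
The only mineral consistent with every observation is Kyanite.

Kyanite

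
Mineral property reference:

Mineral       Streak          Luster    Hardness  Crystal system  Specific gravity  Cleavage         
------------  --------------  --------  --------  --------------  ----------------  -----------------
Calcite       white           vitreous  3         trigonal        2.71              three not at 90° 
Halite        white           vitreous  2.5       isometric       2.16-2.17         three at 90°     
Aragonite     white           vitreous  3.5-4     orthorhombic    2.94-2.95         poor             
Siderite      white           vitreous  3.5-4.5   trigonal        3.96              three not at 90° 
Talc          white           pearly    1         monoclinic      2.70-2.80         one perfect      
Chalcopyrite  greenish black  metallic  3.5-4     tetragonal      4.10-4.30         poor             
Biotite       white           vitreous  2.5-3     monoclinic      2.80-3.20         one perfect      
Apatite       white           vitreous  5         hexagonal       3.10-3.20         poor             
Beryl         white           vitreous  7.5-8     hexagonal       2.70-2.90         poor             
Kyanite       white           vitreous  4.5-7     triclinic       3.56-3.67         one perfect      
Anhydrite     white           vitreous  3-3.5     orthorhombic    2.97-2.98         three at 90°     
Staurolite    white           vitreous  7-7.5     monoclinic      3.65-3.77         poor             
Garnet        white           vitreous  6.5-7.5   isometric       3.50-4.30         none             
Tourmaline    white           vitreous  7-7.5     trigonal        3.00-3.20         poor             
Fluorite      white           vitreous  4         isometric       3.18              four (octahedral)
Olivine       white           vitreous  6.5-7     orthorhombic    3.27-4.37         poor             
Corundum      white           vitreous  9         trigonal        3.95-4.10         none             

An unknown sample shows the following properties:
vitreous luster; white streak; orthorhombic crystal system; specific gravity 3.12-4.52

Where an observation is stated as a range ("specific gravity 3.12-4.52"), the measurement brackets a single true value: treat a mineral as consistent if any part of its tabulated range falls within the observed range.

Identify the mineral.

Vitreous luster eliminates Talc, Chalcopyrite.
White streak — no further eliminations.
Orthorhombic crystal system — narrows the field to Aragonite, Anhydrite, Olivine.
Specific gravity 3.12-4.52 — Olivine remains.
The only mineral consistent with every observation is Olivine.

Olivine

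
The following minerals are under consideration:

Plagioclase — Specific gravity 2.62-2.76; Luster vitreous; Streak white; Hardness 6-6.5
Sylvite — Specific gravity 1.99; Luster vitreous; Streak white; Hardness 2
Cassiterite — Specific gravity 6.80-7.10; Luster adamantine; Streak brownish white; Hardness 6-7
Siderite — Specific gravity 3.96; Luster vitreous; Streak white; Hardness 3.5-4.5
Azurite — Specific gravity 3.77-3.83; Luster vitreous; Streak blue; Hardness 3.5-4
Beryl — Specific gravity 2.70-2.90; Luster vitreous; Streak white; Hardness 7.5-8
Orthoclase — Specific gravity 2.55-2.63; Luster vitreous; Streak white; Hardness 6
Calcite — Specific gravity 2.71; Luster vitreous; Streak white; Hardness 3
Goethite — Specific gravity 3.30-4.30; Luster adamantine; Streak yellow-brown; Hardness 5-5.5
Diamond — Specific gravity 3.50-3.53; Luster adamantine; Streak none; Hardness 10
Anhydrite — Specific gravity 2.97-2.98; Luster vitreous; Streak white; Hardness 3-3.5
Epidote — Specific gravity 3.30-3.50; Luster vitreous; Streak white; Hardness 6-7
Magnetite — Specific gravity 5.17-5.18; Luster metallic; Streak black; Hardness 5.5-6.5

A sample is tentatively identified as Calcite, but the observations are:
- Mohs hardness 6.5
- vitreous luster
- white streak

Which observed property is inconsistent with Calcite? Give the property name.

hardness

Mohs hardness 6.5: Calcite has hardness 3 — outside the reference range.
Vitreous luster: Calcite has vitreous luster — consistent.
White streak: Calcite has white streak — consistent.
Everything matches except the hardness.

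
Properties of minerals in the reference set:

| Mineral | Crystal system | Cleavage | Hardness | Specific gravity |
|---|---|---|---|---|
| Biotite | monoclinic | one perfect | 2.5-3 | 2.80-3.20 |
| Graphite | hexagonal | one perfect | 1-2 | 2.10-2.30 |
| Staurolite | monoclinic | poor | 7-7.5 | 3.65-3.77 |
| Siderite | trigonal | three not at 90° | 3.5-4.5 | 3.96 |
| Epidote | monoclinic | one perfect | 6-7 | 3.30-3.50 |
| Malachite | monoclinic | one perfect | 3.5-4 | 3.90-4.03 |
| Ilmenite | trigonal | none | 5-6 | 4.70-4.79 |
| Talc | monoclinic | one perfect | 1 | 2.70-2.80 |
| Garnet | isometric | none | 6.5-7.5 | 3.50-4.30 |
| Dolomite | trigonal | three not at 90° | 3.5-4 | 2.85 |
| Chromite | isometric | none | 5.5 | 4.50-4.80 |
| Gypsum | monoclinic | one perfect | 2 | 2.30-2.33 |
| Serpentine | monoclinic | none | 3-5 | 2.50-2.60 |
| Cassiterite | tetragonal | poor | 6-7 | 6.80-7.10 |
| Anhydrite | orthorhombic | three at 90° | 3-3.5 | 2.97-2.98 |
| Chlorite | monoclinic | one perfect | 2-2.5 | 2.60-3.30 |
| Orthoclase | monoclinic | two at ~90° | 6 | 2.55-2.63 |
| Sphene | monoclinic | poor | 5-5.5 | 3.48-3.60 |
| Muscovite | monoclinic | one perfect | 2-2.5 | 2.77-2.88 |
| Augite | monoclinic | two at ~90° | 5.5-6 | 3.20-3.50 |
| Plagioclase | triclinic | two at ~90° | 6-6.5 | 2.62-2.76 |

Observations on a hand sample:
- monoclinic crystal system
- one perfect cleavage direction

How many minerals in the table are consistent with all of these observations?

Monoclinic crystal system: Biotite, Staurolite, Epidote, Malachite, Talc, Gypsum, Serpentine, Chlorite, Orthoclase, Sphene, Muscovite, Augite remain.
One perfect cleavage direction excludes Staurolite, Serpentine, Orthoclase, Sphene, Augite.
Remaining candidates: Biotite, Chlorite, Epidote, Gypsum, Malachite, Muscovite, Talc.
That is 7 minerals.

7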